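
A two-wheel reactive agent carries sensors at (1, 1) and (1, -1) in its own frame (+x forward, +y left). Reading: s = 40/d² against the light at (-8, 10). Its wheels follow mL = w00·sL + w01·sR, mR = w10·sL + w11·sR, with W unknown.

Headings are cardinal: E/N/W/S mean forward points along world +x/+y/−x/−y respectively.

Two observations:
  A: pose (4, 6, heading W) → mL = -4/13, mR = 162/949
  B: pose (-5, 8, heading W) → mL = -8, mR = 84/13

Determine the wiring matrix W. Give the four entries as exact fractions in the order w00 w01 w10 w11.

0 -1 -1/2 1

obs A: pose=(4,6,W) → sL=20/73, sR=4/13, mL=-4/13, mR=162/949
obs B: pose=(-5,8,W) → sL=40/13, sR=8, mL=-8, mR=84/13
sensor matrix S = [[20/73, 4/13], [40/13, 8]]; det S = 15360/12337
solve [mL_A; mL_B] = S·[w00; w01] and [mR_A; mR_B] = S·[w10; w11]:
  w00 = 0, w01 = -1, w10 = -1/2, w11 = 1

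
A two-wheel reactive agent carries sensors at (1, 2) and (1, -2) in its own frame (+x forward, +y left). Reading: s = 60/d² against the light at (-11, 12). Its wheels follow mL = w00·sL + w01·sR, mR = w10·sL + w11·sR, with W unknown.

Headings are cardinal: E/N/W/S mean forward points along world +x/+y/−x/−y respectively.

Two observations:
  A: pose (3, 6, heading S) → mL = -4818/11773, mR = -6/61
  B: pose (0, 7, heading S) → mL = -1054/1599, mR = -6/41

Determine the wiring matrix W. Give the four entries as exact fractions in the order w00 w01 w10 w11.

-1/2 -1 -1/2 0

obs A: pose=(3,6,S) → sL=12/61, sR=60/193, mL=-4818/11773, mR=-6/61
obs B: pose=(0,7,S) → sL=12/41, sR=20/39, mL=-1054/1599, mR=-6/41
sensor matrix S = [[12/61, 60/193], [12/41, 20/39]]; det S = 62080/6275009
solve [mL_A; mL_B] = S·[w00; w01] and [mR_A; mR_B] = S·[w10; w11]:
  w00 = -1/2, w01 = -1, w10 = -1/2, w11 = 0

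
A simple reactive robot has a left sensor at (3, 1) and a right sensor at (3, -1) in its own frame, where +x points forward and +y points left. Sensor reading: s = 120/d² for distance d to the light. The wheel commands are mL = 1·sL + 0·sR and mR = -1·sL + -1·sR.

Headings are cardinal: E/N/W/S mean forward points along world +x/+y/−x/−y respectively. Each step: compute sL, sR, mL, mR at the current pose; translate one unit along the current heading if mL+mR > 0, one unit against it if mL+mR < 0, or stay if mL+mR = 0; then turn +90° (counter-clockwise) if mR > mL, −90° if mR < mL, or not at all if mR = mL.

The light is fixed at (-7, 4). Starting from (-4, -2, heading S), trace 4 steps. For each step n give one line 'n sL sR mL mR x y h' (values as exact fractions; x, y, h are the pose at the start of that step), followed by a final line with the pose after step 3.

n=0: pose=(-4,-2,S); sL=120/97, sR=24/17; mL=120/97, mR=-4368/1649; mL+mR=-24/17 → advance -1; mR−mL=-6408/1649 → turn -1·90°
n=1: pose=(-4,-1,W); sL=10/3, sR=15/2; mL=10/3, mR=-65/6; mL+mR=-15/2 → advance -1; mR−mL=-85/6 → turn -1·90°
n=2: pose=(-3,-1,N); sL=120/13, sR=120/29; mL=120/13, mR=-5040/377; mL+mR=-120/29 → advance -1; mR−mL=-8520/377 → turn -1·90°
n=3: pose=(-3,-2,E); sL=60/37, sR=60/49; mL=60/37, mR=-5160/1813; mL+mR=-60/49 → advance -1; mR−mL=-8100/1813 → turn -1·90°

0 120/97 24/17 120/97 -4368/1649 -4 -2 S
1 10/3 15/2 10/3 -65/6 -4 -1 W
2 120/13 120/29 120/13 -5040/377 -3 -1 N
3 60/37 60/49 60/37 -5160/1813 -3 -2 E
final -4 -2 S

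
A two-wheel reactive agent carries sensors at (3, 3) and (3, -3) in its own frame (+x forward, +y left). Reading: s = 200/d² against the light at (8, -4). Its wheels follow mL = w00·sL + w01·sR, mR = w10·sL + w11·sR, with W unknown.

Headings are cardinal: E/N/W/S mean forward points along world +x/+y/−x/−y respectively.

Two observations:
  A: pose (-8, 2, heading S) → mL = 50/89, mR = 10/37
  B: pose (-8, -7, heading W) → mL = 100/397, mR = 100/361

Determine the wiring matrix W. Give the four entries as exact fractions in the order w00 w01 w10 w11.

obs A: pose=(-8,2,S) → sL=100/89, sR=20/37, mL=50/89, mR=10/37
obs B: pose=(-8,-7,W) → sL=200/397, sR=200/361, mL=100/397, mR=100/361
sensor matrix S = [[100/89, 20/37], [200/397, 200/361]]; det S = 165264000/471942881
solve [mL_A; mL_B] = S·[w00; w01] and [mR_A; mR_B] = S·[w10; w11]:
  w00 = 1/2, w01 = 0, w10 = 0, w11 = 1/2

1/2 0 0 1/2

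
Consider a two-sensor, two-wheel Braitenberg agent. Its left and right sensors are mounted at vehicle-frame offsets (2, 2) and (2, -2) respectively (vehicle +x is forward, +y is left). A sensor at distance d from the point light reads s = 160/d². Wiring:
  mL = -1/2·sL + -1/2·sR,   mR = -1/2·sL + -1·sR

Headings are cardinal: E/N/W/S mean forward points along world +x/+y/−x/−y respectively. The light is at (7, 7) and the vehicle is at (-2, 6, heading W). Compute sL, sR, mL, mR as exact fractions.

16/13 80/61 -1008/793 -1528/793

left sensor world pos  = (-4, 4); dL² = 130
right sensor world pos = (-4, 8); dR² = 122
sL = 160/130 = 16/13
sR = 160/122 = 80/61
mL = -1/2·sL + -1/2·sR = -1008/793
mR = -1/2·sL + -1·sR = -1528/793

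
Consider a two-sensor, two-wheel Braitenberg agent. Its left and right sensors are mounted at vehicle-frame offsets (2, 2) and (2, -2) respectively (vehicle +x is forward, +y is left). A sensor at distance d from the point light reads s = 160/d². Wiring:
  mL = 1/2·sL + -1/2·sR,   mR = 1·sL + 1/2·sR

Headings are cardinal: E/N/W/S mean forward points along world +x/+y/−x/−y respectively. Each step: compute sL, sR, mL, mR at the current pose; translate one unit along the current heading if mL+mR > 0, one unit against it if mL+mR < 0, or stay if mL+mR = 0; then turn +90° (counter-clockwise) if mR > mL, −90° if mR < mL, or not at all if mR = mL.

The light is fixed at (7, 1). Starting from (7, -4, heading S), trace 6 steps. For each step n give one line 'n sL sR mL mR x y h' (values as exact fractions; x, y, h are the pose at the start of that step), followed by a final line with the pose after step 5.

n=0: pose=(7,-4,S); sL=160/53, sR=160/53; mL=0, mR=240/53; mL+mR=240/53 → advance +1; mR−mL=240/53 → turn +1·90°
n=1: pose=(7,-5,E); sL=8, sR=40/17; mL=48/17, mR=156/17; mL+mR=12 → advance +1; mR−mL=108/17 → turn +1·90°
n=2: pose=(8,-5,N); sL=160/17, sR=32/5; mL=128/85, mR=1072/85; mL+mR=240/17 → advance +1; mR−mL=944/85 → turn +1·90°
n=3: pose=(8,-4,W); sL=16/5, sR=16; mL=-32/5, mR=56/5; mL+mR=24/5 → advance +1; mR−mL=88/5 → turn +1·90°
n=4: pose=(7,-4,S); sL=160/53, sR=160/53; mL=0, mR=240/53; mL+mR=240/53 → advance +1; mR−mL=240/53 → turn +1·90°
n=5: pose=(7,-5,E); sL=8, sR=40/17; mL=48/17, mR=156/17; mL+mR=12 → advance +1; mR−mL=108/17 → turn +1·90°

0 160/53 160/53 0 240/53 7 -4 S
1 8 40/17 48/17 156/17 7 -5 E
2 160/17 32/5 128/85 1072/85 8 -5 N
3 16/5 16 -32/5 56/5 8 -4 W
4 160/53 160/53 0 240/53 7 -4 S
5 8 40/17 48/17 156/17 7 -5 E
final 8 -5 N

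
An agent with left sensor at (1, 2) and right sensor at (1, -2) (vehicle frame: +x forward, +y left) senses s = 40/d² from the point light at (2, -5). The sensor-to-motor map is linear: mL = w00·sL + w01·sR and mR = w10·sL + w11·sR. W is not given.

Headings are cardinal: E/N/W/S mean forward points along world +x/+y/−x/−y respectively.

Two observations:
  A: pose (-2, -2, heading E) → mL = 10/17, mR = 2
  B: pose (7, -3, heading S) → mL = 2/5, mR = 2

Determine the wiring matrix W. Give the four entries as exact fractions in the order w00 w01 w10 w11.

1/2 0 0 1/2

obs A: pose=(-2,-2,E) → sL=20/17, sR=4, mL=10/17, mR=2
obs B: pose=(7,-3,S) → sL=4/5, sR=4, mL=2/5, mR=2
sensor matrix S = [[20/17, 4], [4/5, 4]]; det S = 128/85
solve [mL_A; mL_B] = S·[w00; w01] and [mR_A; mR_B] = S·[w10; w11]:
  w00 = 1/2, w01 = 0, w10 = 0, w11 = 1/2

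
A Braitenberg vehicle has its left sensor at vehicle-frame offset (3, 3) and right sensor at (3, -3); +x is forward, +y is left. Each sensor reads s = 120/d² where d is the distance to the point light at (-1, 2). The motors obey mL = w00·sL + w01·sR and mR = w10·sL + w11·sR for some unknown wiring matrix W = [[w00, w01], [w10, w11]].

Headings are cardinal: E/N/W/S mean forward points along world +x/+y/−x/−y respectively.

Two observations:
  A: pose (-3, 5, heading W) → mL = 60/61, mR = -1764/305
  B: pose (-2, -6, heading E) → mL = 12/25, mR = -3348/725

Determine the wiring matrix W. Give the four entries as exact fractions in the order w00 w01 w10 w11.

obs A: pose=(-3,5,W) → sL=24/5, sR=120/61, mL=60/61, mR=-1764/305
obs B: pose=(-2,-6,E) → sL=120/29, sR=24/25, mL=12/25, mR=-3348/725
sensor matrix S = [[24/5, 120/61], [120/29, 24/25]]; det S = -781056/221125
solve [mL_A; mL_B] = S·[w00; w01] and [mR_A; mR_B] = S·[w10; w11]:
  w00 = 0, w01 = 1/2, w10 = -1, w11 = -1/2

0 1/2 -1 -1/2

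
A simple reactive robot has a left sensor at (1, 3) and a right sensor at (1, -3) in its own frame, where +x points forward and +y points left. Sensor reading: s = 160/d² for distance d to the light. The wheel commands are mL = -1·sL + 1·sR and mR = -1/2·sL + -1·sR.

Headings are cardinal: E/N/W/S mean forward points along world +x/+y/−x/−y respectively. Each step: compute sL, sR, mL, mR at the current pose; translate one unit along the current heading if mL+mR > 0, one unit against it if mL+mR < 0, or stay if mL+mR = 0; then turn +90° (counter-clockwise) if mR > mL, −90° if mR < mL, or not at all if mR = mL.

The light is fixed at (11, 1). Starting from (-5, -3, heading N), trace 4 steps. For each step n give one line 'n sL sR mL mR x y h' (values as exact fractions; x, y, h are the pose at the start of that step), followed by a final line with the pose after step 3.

0 16/37 80/89 1536/3293 -3672/3293 -5 -3 N
1 160/229 160/289 -9600/66181 -59760/66181 -5 -4 E
2 20/29 40/109 -1020/3161 -2250/3161 -6 -4 S
3 160/373 32/65 1536/24245 -17136/24245 -6 -3 W
final -5 -3 N

n=0: pose=(-5,-3,N); sL=16/37, sR=80/89; mL=1536/3293, mR=-3672/3293; mL+mR=-24/37 → advance -1; mR−mL=-5208/3293 → turn -1·90°
n=1: pose=(-5,-4,E); sL=160/229, sR=160/289; mL=-9600/66181, mR=-59760/66181; mL+mR=-240/229 → advance -1; mR−mL=-50160/66181 → turn -1·90°
n=2: pose=(-6,-4,S); sL=20/29, sR=40/109; mL=-1020/3161, mR=-2250/3161; mL+mR=-30/29 → advance -1; mR−mL=-1230/3161 → turn -1·90°
n=3: pose=(-6,-3,W); sL=160/373, sR=32/65; mL=1536/24245, mR=-17136/24245; mL+mR=-240/373 → advance -1; mR−mL=-18672/24245 → turn -1·90°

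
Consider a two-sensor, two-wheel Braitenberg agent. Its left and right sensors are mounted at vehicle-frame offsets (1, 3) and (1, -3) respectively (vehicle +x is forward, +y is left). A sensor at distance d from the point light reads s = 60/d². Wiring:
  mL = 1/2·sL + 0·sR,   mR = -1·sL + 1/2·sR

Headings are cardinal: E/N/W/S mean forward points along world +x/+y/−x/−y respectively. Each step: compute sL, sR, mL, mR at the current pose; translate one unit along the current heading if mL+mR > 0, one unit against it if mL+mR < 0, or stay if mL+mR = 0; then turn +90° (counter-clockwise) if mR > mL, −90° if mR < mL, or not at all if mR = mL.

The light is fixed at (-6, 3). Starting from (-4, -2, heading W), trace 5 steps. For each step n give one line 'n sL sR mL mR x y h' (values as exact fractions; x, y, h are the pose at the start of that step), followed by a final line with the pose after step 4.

n=0: pose=(-4,-2,W); sL=12/13, sR=12; mL=6/13, mR=66/13; mL+mR=72/13 → advance +1; mR−mL=60/13 → turn +1·90°
n=1: pose=(-5,-2,S); sL=15/13, sR=3/2; mL=15/26, mR=-21/52; mL+mR=9/52 → advance +1; mR−mL=-51/52 → turn -1·90°
n=2: pose=(-5,-3,W); sL=20/27, sR=20/3; mL=10/27, mR=70/27; mL+mR=80/27 → advance +1; mR−mL=20/9 → turn +1·90°
n=3: pose=(-6,-3,S); sL=30/29, sR=30/29; mL=15/29, mR=-15/29; mL+mR=0 → advance +0; mR−mL=-30/29 → turn -1·90°
n=4: pose=(-6,-3,W); sL=30/41, sR=6; mL=15/41, mR=93/41; mL+mR=108/41 → advance +1; mR−mL=78/41 → turn +1·90°

0 12/13 12 6/13 66/13 -4 -2 W
1 15/13 3/2 15/26 -21/52 -5 -2 S
2 20/27 20/3 10/27 70/27 -5 -3 W
3 30/29 30/29 15/29 -15/29 -6 -3 S
4 30/41 6 15/41 93/41 -6 -3 W
final -7 -3 S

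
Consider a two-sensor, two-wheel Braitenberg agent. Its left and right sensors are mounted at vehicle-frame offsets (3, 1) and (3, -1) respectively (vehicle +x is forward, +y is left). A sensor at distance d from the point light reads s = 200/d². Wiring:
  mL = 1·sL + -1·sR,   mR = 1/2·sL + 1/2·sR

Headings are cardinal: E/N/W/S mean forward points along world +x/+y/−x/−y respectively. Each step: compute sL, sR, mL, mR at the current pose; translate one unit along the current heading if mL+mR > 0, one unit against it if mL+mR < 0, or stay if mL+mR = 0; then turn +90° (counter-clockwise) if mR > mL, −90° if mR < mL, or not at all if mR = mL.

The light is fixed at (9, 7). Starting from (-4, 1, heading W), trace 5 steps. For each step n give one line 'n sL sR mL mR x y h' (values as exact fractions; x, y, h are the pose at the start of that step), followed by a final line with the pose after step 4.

n=0: pose=(-4,1,W); sL=40/61, sR=200/281; mL=-960/17141, mR=11720/17141; mL+mR=10760/17141 → advance +1; mR−mL=12680/17141 → turn +1·90°
n=1: pose=(-5,1,S); sL=4/5, sR=100/153; mL=112/765, mR=556/765; mL+mR=668/765 → advance +1; mR−mL=148/255 → turn +1·90°
n=2: pose=(-5,0,E); sL=200/157, sR=40/37; mL=1120/5809, mR=6840/5809; mL+mR=7960/5809 → advance +1; mR−mL=5720/5809 → turn +1·90°
n=3: pose=(-4,0,N); sL=50/53, sR=5/4; mL=-65/212, mR=465/424; mL+mR=335/424 → advance +1; mR−mL=595/424 → turn +1·90°
n=4: pose=(-4,1,W); sL=40/61, sR=200/281; mL=-960/17141, mR=11720/17141; mL+mR=10760/17141 → advance +1; mR−mL=12680/17141 → turn +1·90°

0 40/61 200/281 -960/17141 11720/17141 -4 1 W
1 4/5 100/153 112/765 556/765 -5 1 S
2 200/157 40/37 1120/5809 6840/5809 -5 0 E
3 50/53 5/4 -65/212 465/424 -4 0 N
4 40/61 200/281 -960/17141 11720/17141 -4 1 W
final -5 1 S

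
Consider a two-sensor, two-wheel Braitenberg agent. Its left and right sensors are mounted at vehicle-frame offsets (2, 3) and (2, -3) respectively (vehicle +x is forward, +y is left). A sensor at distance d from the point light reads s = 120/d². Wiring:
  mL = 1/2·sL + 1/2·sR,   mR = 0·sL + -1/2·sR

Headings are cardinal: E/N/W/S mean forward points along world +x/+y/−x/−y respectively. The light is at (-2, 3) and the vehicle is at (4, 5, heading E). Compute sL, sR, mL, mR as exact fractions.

left sensor world pos  = (6, 8); dL² = 89
right sensor world pos = (6, 2); dR² = 65
sL = 120/89 = 120/89
sR = 120/65 = 24/13
mL = 1/2·sL + 1/2·sR = 1848/1157
mR = 0·sL + -1/2·sR = -12/13

120/89 24/13 1848/1157 -12/13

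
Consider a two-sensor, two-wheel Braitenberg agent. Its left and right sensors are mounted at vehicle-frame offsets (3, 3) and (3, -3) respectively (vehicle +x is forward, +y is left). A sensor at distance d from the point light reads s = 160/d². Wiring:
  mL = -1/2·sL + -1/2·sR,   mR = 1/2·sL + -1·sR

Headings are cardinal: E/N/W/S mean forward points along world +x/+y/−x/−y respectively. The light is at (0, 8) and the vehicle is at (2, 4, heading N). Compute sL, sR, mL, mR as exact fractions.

80 80/13 -560/13 440/13

left sensor world pos  = (-1, 7); dL² = 2
right sensor world pos = (5, 7); dR² = 26
sL = 160/2 = 80
sR = 160/26 = 80/13
mL = -1/2·sL + -1/2·sR = -560/13
mR = 1/2·sL + -1·sR = 440/13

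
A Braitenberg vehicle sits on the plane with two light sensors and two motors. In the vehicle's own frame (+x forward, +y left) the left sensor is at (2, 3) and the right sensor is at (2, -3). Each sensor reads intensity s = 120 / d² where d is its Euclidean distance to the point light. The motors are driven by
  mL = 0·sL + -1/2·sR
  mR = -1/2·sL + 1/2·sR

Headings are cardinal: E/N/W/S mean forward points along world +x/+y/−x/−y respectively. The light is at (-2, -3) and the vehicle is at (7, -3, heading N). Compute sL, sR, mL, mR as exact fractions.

left sensor world pos  = (4, -1); dL² = 40
right sensor world pos = (10, -1); dR² = 148
sL = 120/40 = 3
sR = 120/148 = 30/37
mL = 0·sL + -1/2·sR = -15/37
mR = -1/2·sL + 1/2·sR = -81/74

3 30/37 -15/37 -81/74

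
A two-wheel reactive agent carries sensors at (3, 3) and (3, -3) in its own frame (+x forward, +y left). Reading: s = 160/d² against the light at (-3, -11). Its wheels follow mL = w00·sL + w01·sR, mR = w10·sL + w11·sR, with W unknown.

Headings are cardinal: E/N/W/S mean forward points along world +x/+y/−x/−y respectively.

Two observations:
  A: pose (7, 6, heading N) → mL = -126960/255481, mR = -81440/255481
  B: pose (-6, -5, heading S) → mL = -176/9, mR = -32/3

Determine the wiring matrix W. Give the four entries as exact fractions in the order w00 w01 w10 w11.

obs A: pose=(7,6,N) → sL=160/449, sR=160/569, mL=-126960/255481, mR=-81440/255481
obs B: pose=(-6,-5,S) → sL=160/9, sR=32/9, mL=-176/9, mR=-32/3
sensor matrix S = [[160/449, 160/569], [160/9, 32/9]]; det S = -8581120/2299329
solve [mL_A; mL_B] = S·[w00; w01] and [mR_A; mR_B] = S·[w10; w11]:
  w00 = -1, w01 = -1/2, w10 = -1/2, w11 = -1/2

-1 -1/2 -1/2 -1/2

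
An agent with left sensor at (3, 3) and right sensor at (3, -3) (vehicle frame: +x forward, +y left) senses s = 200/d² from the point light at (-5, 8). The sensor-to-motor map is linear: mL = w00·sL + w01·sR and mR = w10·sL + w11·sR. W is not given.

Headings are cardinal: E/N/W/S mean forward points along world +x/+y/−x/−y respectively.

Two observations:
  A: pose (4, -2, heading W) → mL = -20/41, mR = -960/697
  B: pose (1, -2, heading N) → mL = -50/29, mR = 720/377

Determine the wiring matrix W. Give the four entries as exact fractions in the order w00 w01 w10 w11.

obs A: pose=(4,-2,W) → sL=40/41, sR=40/17, mL=-20/41, mR=-960/697
obs B: pose=(1,-2,N) → sL=100/29, sR=20/13, mL=-50/29, mR=720/377
sensor matrix S = [[40/41, 40/17], [100/29, 20/13]]; det S = -1737600/262769
solve [mL_A; mL_B] = S·[w00; w01] and [mR_A; mR_B] = S·[w10; w11]:
  w00 = -1/2, w01 = 0, w10 = 1, w11 = -1

-1/2 0 1 -1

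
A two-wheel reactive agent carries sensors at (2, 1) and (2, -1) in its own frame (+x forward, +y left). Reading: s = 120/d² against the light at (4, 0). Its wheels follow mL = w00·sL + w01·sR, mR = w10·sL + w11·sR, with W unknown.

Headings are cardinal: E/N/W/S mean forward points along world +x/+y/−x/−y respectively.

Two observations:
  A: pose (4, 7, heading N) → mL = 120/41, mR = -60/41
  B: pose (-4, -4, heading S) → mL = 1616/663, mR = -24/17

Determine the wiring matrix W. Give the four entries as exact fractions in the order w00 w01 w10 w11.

obs A: pose=(4,7,N) → sL=60/41, sR=60/41, mL=120/41, mR=-60/41
obs B: pose=(-4,-4,S) → sL=24/17, sR=40/39, mL=1616/663, mR=-24/17
sensor matrix S = [[60/41, 60/41], [24/17, 40/39]]; det S = -5120/9061
solve [mL_A; mL_B] = S·[w00; w01] and [mR_A; mR_B] = S·[w10; w11]:
  w00 = 1, w01 = 1, w10 = -1, w11 = 0

1 1 -1 0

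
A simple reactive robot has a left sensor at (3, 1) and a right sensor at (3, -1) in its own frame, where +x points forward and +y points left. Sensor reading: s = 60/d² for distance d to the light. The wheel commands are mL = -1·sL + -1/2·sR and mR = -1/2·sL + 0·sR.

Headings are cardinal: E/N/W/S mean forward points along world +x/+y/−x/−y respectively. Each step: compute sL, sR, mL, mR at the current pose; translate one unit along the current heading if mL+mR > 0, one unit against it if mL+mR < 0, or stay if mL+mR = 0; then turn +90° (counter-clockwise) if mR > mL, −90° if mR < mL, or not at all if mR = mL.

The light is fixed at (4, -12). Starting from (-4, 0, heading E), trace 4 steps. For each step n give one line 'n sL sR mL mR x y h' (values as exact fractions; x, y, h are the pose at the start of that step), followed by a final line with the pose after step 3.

0 30/97 30/73 -3645/7081 -15/97 -4 0 E
1 12/65 60/289 -5418/18785 -6/65 -5 0 N
2 15/61 5/24 -1025/2928 -15/122 -5 -1 W
3 60/113 12/29 -2418/3277 -30/113 -4 -1 S
final -4 0 E

n=0: pose=(-4,0,E); sL=30/97, sR=30/73; mL=-3645/7081, mR=-15/97; mL+mR=-4740/7081 → advance -1; mR−mL=2550/7081 → turn +1·90°
n=1: pose=(-5,0,N); sL=12/65, sR=60/289; mL=-5418/18785, mR=-6/65; mL+mR=-7152/18785 → advance -1; mR−mL=3684/18785 → turn +1·90°
n=2: pose=(-5,-1,W); sL=15/61, sR=5/24; mL=-1025/2928, mR=-15/122; mL+mR=-1385/2928 → advance -1; mR−mL=665/2928 → turn +1·90°
n=3: pose=(-4,-1,S); sL=60/113, sR=12/29; mL=-2418/3277, mR=-30/113; mL+mR=-3288/3277 → advance -1; mR−mL=1548/3277 → turn +1·90°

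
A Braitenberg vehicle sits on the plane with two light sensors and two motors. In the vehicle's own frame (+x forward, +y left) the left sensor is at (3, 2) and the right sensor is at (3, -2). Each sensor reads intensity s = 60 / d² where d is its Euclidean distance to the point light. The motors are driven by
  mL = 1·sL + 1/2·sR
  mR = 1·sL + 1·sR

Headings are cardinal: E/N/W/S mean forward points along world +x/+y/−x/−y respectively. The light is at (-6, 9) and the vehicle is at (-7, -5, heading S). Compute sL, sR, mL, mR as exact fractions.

6/29 30/149 1329/4321 1764/4321

left sensor world pos  = (-5, -8); dL² = 290
right sensor world pos = (-9, -8); dR² = 298
sL = 60/290 = 6/29
sR = 60/298 = 30/149
mL = 1·sL + 1/2·sR = 1329/4321
mR = 1·sL + 1·sR = 1764/4321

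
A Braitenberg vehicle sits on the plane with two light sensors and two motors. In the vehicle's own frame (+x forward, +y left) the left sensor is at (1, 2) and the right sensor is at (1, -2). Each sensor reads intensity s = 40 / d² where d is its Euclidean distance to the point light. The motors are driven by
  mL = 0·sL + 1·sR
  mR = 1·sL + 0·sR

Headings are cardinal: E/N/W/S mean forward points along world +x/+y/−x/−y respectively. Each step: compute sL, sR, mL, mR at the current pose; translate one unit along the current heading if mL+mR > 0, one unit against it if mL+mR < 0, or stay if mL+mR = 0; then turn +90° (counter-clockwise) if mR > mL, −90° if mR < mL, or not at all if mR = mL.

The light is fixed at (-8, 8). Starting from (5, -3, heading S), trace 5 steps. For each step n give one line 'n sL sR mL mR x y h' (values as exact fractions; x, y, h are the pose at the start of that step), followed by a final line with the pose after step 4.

n=0: pose=(5,-3,S); sL=40/369, sR=8/53; mL=8/53, mR=40/369; mL+mR=5072/19557 → advance +1; mR−mL=-832/19557 → turn -1·90°
n=1: pose=(5,-4,W); sL=2/17, sR=10/61; mL=10/61, mR=2/17; mL+mR=292/1037 → advance +1; mR−mL=-48/1037 → turn -1·90°
n=2: pose=(4,-4,N); sL=40/221, sR=40/317; mL=40/317, mR=40/221; mL+mR=21520/70057 → advance +1; mR−mL=3840/70057 → turn +1·90°
n=3: pose=(4,-3,W); sL=4/29, sR=20/101; mL=20/101, mR=4/29; mL+mR=984/2929 → advance +1; mR−mL=-176/2929 → turn -1·90°
n=4: pose=(3,-3,N); sL=40/181, sR=40/269; mL=40/269, mR=40/181; mL+mR=18000/48689 → advance +1; mR−mL=3520/48689 → turn +1·90°

0 40/369 8/53 8/53 40/369 5 -3 S
1 2/17 10/61 10/61 2/17 5 -4 W
2 40/221 40/317 40/317 40/221 4 -4 N
3 4/29 20/101 20/101 4/29 4 -3 W
4 40/181 40/269 40/269 40/181 3 -3 N
final 3 -2 W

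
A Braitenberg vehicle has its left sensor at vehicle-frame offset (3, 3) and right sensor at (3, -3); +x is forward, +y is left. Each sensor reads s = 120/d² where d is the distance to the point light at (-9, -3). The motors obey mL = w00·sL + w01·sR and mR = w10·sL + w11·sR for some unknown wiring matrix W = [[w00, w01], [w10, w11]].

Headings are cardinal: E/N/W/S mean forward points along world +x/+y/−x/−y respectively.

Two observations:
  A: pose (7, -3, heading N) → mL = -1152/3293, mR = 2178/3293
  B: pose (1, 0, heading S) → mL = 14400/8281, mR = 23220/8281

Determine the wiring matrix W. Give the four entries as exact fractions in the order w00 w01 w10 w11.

-1 1 1/2 1

obs A: pose=(7,-3,N) → sL=60/89, sR=12/37, mL=-1152/3293, mR=2178/3293
obs B: pose=(1,0,S) → sL=120/169, sR=120/49, mL=14400/8281, mR=23220/8281
sensor matrix S = [[60/89, 12/37], [120/169, 120/49]]; det S = 38741760/27269333
solve [mL_A; mL_B] = S·[w00; w01] and [mR_A; mR_B] = S·[w10; w11]:
  w00 = -1, w01 = 1, w10 = 1/2, w11 = 1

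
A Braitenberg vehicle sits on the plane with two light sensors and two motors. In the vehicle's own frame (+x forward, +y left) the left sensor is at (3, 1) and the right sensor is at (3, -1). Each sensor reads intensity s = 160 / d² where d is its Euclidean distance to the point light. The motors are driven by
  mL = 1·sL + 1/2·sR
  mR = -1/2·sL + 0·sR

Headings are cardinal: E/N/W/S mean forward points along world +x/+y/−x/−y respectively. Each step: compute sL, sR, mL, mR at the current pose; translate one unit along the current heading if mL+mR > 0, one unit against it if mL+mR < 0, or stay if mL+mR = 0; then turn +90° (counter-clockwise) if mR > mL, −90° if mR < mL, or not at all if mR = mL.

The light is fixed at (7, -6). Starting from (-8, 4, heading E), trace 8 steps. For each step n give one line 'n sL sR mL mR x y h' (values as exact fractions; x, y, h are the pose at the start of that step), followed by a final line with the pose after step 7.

n=0: pose=(-8,4,E); sL=32/53, sR=32/45; mL=2288/2385, mR=-16/53; mL+mR=1568/2385 → advance +1; mR−mL=-3008/2385 → turn -1·90°
n=1: pose=(-7,4,S); sL=80/109, sR=80/137; mL=15320/14933, mR=-40/109; mL+mR=9840/14933 → advance +1; mR−mL=-20800/14933 → turn -1·90°
n=2: pose=(-7,3,W); sL=160/353, sR=160/389; mL=90480/137317, mR=-80/353; mL+mR=59360/137317 → advance +1; mR−mL=-121600/137317 → turn -1·90°
n=3: pose=(-8,3,N); sL=2/5, sR=8/17; mL=54/85, mR=-1/5; mL+mR=37/85 → advance +1; mR−mL=-71/85 → turn -1·90°
n=4: pose=(-8,4,E); sL=32/53, sR=32/45; mL=2288/2385, mR=-16/53; mL+mR=1568/2385 → advance +1; mR−mL=-3008/2385 → turn -1·90°
n=5: pose=(-7,4,S); sL=80/109, sR=80/137; mL=15320/14933, mR=-40/109; mL+mR=9840/14933 → advance +1; mR−mL=-20800/14933 → turn -1·90°
n=6: pose=(-7,3,W); sL=160/353, sR=160/389; mL=90480/137317, mR=-80/353; mL+mR=59360/137317 → advance +1; mR−mL=-121600/137317 → turn -1·90°
n=7: pose=(-8,3,N); sL=2/5, sR=8/17; mL=54/85, mR=-1/5; mL+mR=37/85 → advance +1; mR−mL=-71/85 → turn -1·90°

0 32/53 32/45 2288/2385 -16/53 -8 4 E
1 80/109 80/137 15320/14933 -40/109 -7 4 S
2 160/353 160/389 90480/137317 -80/353 -7 3 W
3 2/5 8/17 54/85 -1/5 -8 3 N
4 32/53 32/45 2288/2385 -16/53 -8 4 E
5 80/109 80/137 15320/14933 -40/109 -7 4 S
6 160/353 160/389 90480/137317 -80/353 -7 3 W
7 2/5 8/17 54/85 -1/5 -8 3 N
final -8 4 E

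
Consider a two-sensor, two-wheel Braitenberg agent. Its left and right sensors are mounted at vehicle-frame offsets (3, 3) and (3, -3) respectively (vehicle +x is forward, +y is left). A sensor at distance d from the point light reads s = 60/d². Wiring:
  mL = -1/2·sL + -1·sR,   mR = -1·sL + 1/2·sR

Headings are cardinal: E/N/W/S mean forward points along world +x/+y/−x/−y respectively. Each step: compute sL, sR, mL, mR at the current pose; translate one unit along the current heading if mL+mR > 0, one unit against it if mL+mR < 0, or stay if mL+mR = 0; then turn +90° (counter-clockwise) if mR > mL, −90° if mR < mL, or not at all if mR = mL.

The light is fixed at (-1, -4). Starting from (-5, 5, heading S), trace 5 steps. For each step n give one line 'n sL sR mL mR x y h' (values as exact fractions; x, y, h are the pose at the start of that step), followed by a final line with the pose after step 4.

n=0: pose=(-5,5,S); sL=60/37, sR=12/17; mL=-954/629, mR=-798/629; mL+mR=-1752/629 → advance -1; mR−mL=156/629 → turn +1·90°
n=1: pose=(-5,6,E); sL=6/17, sR=6/5; mL=-117/85, mR=21/85; mL+mR=-96/85 → advance -1; mR−mL=138/85 → turn +1·90°
n=2: pose=(-6,6,N); sL=60/233, sR=60/173; mL=-19170/40309, mR=-3390/40309; mL+mR=-22560/40309 → advance -1; mR−mL=15780/40309 → turn +1·90°
n=3: pose=(-6,5,W); sL=3/5, sR=15/52; mL=-153/260, mR=-237/520; mL+mR=-543/520 → advance -1; mR−mL=69/520 → turn +1·90°
n=4: pose=(-5,5,S); sL=60/37, sR=12/17; mL=-954/629, mR=-798/629; mL+mR=-1752/629 → advance -1; mR−mL=156/629 → turn +1·90°

0 60/37 12/17 -954/629 -798/629 -5 5 S
1 6/17 6/5 -117/85 21/85 -5 6 E
2 60/233 60/173 -19170/40309 -3390/40309 -6 6 N
3 3/5 15/52 -153/260 -237/520 -6 5 W
4 60/37 12/17 -954/629 -798/629 -5 5 S
final -5 6 E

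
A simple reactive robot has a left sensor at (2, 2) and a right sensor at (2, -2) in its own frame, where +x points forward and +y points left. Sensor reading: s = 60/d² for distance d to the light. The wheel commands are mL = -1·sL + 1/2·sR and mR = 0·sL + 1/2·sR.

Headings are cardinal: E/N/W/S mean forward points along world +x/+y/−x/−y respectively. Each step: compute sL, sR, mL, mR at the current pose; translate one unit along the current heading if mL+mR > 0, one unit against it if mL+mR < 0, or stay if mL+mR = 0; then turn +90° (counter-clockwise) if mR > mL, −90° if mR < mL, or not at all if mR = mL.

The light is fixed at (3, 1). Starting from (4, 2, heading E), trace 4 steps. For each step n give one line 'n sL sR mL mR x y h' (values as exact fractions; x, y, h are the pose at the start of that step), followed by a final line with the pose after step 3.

0 10/3 6 -1/3 3 4 2 E
1 20/3 12/5 -82/15 6/5 5 2 N
2 15 15 -15/2 15/2 5 1 W
3 3 15 9/2 15/2 5 1 S
final 5 0 E

n=0: pose=(4,2,E); sL=10/3, sR=6; mL=-1/3, mR=3; mL+mR=8/3 → advance +1; mR−mL=10/3 → turn +1·90°
n=1: pose=(5,2,N); sL=20/3, sR=12/5; mL=-82/15, mR=6/5; mL+mR=-64/15 → advance -1; mR−mL=20/3 → turn +1·90°
n=2: pose=(5,1,W); sL=15, sR=15; mL=-15/2, mR=15/2; mL+mR=0 → advance +0; mR−mL=15 → turn +1·90°
n=3: pose=(5,1,S); sL=3, sR=15; mL=9/2, mR=15/2; mL+mR=12 → advance +1; mR−mL=3 → turn +1·90°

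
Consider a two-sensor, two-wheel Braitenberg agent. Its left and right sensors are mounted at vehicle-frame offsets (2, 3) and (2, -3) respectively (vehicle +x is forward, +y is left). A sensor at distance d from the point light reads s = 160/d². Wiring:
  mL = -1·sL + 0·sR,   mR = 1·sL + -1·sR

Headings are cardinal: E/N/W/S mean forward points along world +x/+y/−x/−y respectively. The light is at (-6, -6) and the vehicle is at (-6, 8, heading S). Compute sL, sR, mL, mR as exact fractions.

left sensor world pos  = (-3, 6); dL² = 153
right sensor world pos = (-9, 6); dR² = 153
sL = 160/153 = 160/153
sR = 160/153 = 160/153
mL = -1·sL + 0·sR = -160/153
mR = 1·sL + -1·sR = 0

160/153 160/153 -160/153 0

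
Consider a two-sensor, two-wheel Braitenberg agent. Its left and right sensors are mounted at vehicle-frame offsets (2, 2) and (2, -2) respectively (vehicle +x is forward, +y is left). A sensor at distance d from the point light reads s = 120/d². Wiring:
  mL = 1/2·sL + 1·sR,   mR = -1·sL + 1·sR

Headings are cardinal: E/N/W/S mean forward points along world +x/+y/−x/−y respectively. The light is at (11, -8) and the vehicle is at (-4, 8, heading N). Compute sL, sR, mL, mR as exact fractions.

120/613 120/493 103140/302209 14400/302209

left sensor world pos  = (-6, 10); dL² = 613
right sensor world pos = (-2, 10); dR² = 493
sL = 120/613 = 120/613
sR = 120/493 = 120/493
mL = 1/2·sL + 1·sR = 103140/302209
mR = -1·sL + 1·sR = 14400/302209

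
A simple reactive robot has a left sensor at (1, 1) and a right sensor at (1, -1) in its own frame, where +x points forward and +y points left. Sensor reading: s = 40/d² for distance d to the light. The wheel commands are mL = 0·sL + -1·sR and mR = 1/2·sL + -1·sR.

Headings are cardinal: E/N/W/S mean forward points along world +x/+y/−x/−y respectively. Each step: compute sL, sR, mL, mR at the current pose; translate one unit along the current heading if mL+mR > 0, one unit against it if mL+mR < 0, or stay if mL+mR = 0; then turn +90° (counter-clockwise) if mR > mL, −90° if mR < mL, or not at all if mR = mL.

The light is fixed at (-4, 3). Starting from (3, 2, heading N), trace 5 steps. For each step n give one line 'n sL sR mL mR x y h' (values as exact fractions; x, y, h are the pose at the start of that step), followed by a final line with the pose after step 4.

0 10/9 5/8 -5/8 -5/72 3 2 N
1 8/9 40/37 -40/37 -212/333 3 1 W
2 4/9 20/29 -20/29 -122/261 4 1 S
3 40/81 8/17 -8/17 -308/1377 4 2 E
4 10/9 5/8 -5/8 -5/72 3 2 N
final 3 1 W

n=0: pose=(3,2,N); sL=10/9, sR=5/8; mL=-5/8, mR=-5/72; mL+mR=-25/36 → advance -1; mR−mL=5/9 → turn +1·90°
n=1: pose=(3,1,W); sL=8/9, sR=40/37; mL=-40/37, mR=-212/333; mL+mR=-572/333 → advance -1; mR−mL=4/9 → turn +1·90°
n=2: pose=(4,1,S); sL=4/9, sR=20/29; mL=-20/29, mR=-122/261; mL+mR=-302/261 → advance -1; mR−mL=2/9 → turn +1·90°
n=3: pose=(4,2,E); sL=40/81, sR=8/17; mL=-8/17, mR=-308/1377; mL+mR=-956/1377 → advance -1; mR−mL=20/81 → turn +1·90°
n=4: pose=(3,2,N); sL=10/9, sR=5/8; mL=-5/8, mR=-5/72; mL+mR=-25/36 → advance -1; mR−mL=5/9 → turn +1·90°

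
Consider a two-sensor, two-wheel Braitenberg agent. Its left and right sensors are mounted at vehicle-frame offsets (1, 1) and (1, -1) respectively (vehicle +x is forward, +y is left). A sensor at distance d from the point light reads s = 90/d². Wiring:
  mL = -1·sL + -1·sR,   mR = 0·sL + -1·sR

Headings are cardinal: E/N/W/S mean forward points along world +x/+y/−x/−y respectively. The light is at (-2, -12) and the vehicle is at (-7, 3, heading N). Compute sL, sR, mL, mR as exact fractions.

45/146 45/136 -6345/9928 -45/136

left sensor world pos  = (-8, 4); dL² = 292
right sensor world pos = (-6, 4); dR² = 272
sL = 90/292 = 45/146
sR = 90/272 = 45/136
mL = -1·sL + -1·sR = -6345/9928
mR = 0·sL + -1·sR = -45/136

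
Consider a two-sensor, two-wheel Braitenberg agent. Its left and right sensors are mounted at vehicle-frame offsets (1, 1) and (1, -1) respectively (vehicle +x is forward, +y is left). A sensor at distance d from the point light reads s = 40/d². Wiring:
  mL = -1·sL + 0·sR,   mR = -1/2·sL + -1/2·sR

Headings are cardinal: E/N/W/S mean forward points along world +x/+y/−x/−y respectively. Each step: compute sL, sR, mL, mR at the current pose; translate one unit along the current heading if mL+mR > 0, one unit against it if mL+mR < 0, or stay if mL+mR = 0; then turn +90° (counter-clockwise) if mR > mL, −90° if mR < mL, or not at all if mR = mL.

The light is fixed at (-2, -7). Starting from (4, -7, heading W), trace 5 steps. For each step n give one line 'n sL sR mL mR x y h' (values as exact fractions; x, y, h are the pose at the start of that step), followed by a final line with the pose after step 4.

0 20/13 20/13 -20/13 -20/13 4 -7 W
1 40/37 40/37 -40/37 -40/37 5 -7 W
2 4/5 4/5 -4/5 -4/5 6 -7 W
3 8/13 8/13 -8/13 -8/13 7 -7 W
4 20/41 20/41 -20/41 -20/41 8 -7 W
final 9 -7 W

n=0: pose=(4,-7,W); sL=20/13, sR=20/13; mL=-20/13, mR=-20/13; mL+mR=-40/13 → advance -1; mR−mL=0 → turn +0·90°
n=1: pose=(5,-7,W); sL=40/37, sR=40/37; mL=-40/37, mR=-40/37; mL+mR=-80/37 → advance -1; mR−mL=0 → turn +0·90°
n=2: pose=(6,-7,W); sL=4/5, sR=4/5; mL=-4/5, mR=-4/5; mL+mR=-8/5 → advance -1; mR−mL=0 → turn +0·90°
n=3: pose=(7,-7,W); sL=8/13, sR=8/13; mL=-8/13, mR=-8/13; mL+mR=-16/13 → advance -1; mR−mL=0 → turn +0·90°
n=4: pose=(8,-7,W); sL=20/41, sR=20/41; mL=-20/41, mR=-20/41; mL+mR=-40/41 → advance -1; mR−mL=0 → turn +0·90°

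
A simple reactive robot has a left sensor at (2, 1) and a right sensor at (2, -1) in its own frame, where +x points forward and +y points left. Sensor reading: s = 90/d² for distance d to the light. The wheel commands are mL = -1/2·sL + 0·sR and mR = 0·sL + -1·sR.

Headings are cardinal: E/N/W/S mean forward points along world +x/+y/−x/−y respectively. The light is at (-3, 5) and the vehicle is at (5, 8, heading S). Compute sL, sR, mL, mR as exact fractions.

left sensor world pos  = (6, 6); dL² = 82
right sensor world pos = (4, 6); dR² = 50
sL = 90/82 = 45/41
sR = 90/50 = 9/5
mL = -1/2·sL + 0·sR = -45/82
mR = 0·sL + -1·sR = -9/5

45/41 9/5 -45/82 -9/5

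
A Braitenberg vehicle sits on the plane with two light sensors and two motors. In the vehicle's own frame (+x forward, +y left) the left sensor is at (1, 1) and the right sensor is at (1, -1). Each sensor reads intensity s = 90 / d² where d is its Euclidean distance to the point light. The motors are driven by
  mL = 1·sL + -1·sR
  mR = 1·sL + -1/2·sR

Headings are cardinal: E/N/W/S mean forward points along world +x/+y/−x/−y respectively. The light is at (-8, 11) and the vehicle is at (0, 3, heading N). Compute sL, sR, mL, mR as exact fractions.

45/49 9/13 144/637 729/1274

left sensor world pos  = (-1, 4); dL² = 98
right sensor world pos = (1, 4); dR² = 130
sL = 90/98 = 45/49
sR = 90/130 = 9/13
mL = 1·sL + -1·sR = 144/637
mR = 1·sL + -1/2·sR = 729/1274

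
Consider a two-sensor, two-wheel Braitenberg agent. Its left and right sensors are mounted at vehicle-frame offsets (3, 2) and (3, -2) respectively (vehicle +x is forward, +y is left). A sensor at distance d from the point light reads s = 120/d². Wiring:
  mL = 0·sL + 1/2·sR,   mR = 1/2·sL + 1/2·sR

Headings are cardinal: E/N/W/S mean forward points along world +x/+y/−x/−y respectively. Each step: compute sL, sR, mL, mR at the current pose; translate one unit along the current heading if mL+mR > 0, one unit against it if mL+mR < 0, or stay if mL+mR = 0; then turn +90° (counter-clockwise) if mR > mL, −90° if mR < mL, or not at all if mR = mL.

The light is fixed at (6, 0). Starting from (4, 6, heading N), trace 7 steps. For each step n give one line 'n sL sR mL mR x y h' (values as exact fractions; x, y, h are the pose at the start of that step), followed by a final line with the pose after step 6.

n=0: pose=(4,6,N); sL=120/97, sR=40/27; mL=20/27, mR=3560/2619; mL+mR=5500/2619 → advance +1; mR−mL=60/97 → turn +1·90°
n=1: pose=(4,7,W); sL=12/5, sR=60/53; mL=30/53, mR=468/265; mL+mR=618/265 → advance +1; mR−mL=6/5 → turn +1·90°
n=2: pose=(3,7,S); sL=120/17, sR=120/41; mL=60/41, mR=3480/697; mL+mR=4500/697 → advance +1; mR−mL=60/17 → turn +1·90°
n=3: pose=(3,6,E); sL=15/8, sR=15/2; mL=15/4, mR=75/16; mL+mR=135/16 → advance +1; mR−mL=15/16 → turn +1·90°
n=4: pose=(4,6,N); sL=120/97, sR=40/27; mL=20/27, mR=3560/2619; mL+mR=5500/2619 → advance +1; mR−mL=60/97 → turn +1·90°
n=5: pose=(4,7,W); sL=12/5, sR=60/53; mL=30/53, mR=468/265; mL+mR=618/265 → advance +1; mR−mL=6/5 → turn +1·90°
n=6: pose=(3,7,S); sL=120/17, sR=120/41; mL=60/41, mR=3480/697; mL+mR=4500/697 → advance +1; mR−mL=60/17 → turn +1·90°

0 120/97 40/27 20/27 3560/2619 4 6 N
1 12/5 60/53 30/53 468/265 4 7 W
2 120/17 120/41 60/41 3480/697 3 7 S
3 15/8 15/2 15/4 75/16 3 6 E
4 120/97 40/27 20/27 3560/2619 4 6 N
5 12/5 60/53 30/53 468/265 4 7 W
6 120/17 120/41 60/41 3480/697 3 7 S
final 3 6 E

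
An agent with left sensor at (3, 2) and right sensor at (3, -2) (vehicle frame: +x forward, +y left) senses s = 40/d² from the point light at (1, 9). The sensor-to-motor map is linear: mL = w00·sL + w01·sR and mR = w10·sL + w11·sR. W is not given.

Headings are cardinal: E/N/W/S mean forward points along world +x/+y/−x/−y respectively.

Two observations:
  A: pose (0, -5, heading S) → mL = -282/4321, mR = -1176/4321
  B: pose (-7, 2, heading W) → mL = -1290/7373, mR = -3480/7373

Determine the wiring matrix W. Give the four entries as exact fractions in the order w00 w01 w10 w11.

1/2 -1 -1 -1

obs A: pose=(0,-5,S) → sL=4/29, sR=20/149, mL=-282/4321, mR=-1176/4321
obs B: pose=(-7,2,W) → sL=20/101, sR=20/73, mL=-1290/7373, mR=-3480/7373
sensor matrix S = [[4/29, 20/149], [20/101, 20/73]]; det S = 357120/31858733
solve [mL_A; mL_B] = S·[w00; w01] and [mR_A; mR_B] = S·[w10; w11]:
  w00 = 1/2, w01 = -1, w10 = -1, w11 = -1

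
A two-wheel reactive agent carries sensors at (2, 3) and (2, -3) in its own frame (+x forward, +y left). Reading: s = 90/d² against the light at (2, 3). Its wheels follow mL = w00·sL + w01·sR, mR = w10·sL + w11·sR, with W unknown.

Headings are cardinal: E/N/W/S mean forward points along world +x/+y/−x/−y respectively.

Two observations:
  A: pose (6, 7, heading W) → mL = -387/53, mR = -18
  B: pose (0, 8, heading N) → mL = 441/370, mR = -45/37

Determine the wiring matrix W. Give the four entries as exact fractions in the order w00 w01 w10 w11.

-1/2 1 -1 0

obs A: pose=(6,7,W) → sL=18, sR=90/53, mL=-387/53, mR=-18
obs B: pose=(0,8,N) → sL=45/37, sR=9/5, mL=441/370, mR=-45/37
sensor matrix S = [[18, 90/53], [45/37, 9/5]]; det S = 297432/9805
solve [mL_A; mL_B] = S·[w00; w01] and [mR_A; mR_B] = S·[w10; w11]:
  w00 = -1/2, w01 = 1, w10 = -1, w11 = 0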